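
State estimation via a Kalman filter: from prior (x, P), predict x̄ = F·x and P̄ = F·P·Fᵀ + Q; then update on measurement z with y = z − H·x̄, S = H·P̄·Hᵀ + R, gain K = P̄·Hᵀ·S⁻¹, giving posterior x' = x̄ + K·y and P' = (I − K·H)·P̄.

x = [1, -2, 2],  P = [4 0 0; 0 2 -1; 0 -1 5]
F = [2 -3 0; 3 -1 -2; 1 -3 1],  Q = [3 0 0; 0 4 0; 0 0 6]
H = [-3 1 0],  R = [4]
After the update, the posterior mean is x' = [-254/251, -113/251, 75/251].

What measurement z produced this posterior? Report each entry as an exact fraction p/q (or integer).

z = [3]

x̄ = F·x = [8, 1, 9]
P̄ = F·P·Fᵀ + Q = [37 24 29; 24 58 3; 29 3 39]
S = H·P̄·Hᵀ + R = [251]
K = P̄·Hᵀ·S⁻¹ = [-87/251; -14/251; -84/251]
x' − x̄ = [-2262/251, -364/251, -2184/251] = K·y
y = (KᵀK)⁻¹·Kᵀ·(x' − x̄) = [26]
z = y + H·x̄ = [26] + [-23] = [3]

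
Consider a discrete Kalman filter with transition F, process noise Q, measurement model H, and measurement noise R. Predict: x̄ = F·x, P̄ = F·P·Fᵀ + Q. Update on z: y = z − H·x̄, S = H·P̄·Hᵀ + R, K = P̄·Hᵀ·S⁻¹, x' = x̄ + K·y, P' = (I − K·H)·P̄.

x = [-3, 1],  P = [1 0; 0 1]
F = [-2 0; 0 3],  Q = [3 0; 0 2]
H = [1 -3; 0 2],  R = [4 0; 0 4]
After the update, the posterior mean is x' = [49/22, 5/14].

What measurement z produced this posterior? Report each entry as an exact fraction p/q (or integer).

x̄ = F·x = [6, 3]
P̄ = F·P·Fᵀ + Q = [7 0; 0 11]
S = H·P̄·Hᵀ + R = [110 -66; -66 48]
K = P̄·Hᵀ·S⁻¹ = [4/11 1/2; -1/7 11/42]
x' − x̄ = [-83/22, -37/14] = K·y
y = (KᵀK)⁻¹·Kᵀ·(x' − x̄) = [2, -9]
z = y + H·x̄ = [2, -9] + [-3, 6] = [-1, -3]

z = [-1, -3]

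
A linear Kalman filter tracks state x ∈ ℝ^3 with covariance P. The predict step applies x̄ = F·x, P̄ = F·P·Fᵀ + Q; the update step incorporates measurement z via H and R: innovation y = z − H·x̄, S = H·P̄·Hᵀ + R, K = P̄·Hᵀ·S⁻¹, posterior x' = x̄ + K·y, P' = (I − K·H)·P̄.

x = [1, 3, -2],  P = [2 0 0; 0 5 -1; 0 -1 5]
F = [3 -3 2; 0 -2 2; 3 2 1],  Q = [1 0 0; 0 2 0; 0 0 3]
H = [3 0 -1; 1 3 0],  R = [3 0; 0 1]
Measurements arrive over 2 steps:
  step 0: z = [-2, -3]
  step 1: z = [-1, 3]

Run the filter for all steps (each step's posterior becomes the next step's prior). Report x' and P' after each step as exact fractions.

step 0: x' = [3437/2970, -10399/7425, 40544/7425], P' = [1781/396 -1471/990 6268/495; -1471/990 1487/2475 -10372/2475; 6268/495 -10372/2475 95057/2475]
step 1: x' = [-2754269639/1840696170, 901153083/613565390, -4752283371/1227130780], P' = [283082032/306782695 -85677477/306782695 1143542049/613565390; -85677477/306782695 59029397/306782695 -344743719/613565390; 1143542049/613565390 -344743719/613565390 6869134803/1227130780]

step 0: x̄ = F·x = [-10, -10, 7]
step 0: P̄ = F·P·Fᵀ + Q = [96 60 -3; 60 50 -12; -3 -12 42]
step 0: y = z − H·x̄ = [35, 37]
step 0: S = H·P̄·Hᵀ + R = [927 867; 867 907]
step 0: K = P̄·Hᵀ·S⁻¹ = [1643/5940 79/1980; -1321/14850 1567/4950; -1037/7425 224/2475]
step 0: x' = x̄ + K·y = [3437/2970, -10399/7425, 40544/7425]
step 0: P' = (I − K·H)·P̄ = [1781/396 -1471/990 6268/495; -1471/990 1487/2475 -10372/2475; 6268/495 -10372/2475 95057/2475]
step 1: x̄ = F·x = [11045/594, 33962/2475, 2759/450]
step 1: P̄ = F·P·Fᵀ + Q = [170081/396 9373/33 2735/12; 9373/33 52678/275 3773/25; 2735/12 3773/25 12567/100]
step 1: y = z − H·x̄ = [-125363/2475, -842891/14850]
step 1: S = H·P̄·Hᵀ + R = [722328/275 2610373/825; 2610373/825 38200997/9900]
step 1: K = P̄·Hᵀ·S⁻¹ = [184983381/613565390 26049601/306782695; -56440381/613565390 91410714/306782695; -2627503/1227130780 54655446/306782695]
step 1: x' = x̄ + K·y = [-2754269639/1840696170, 901153083/613565390, -4752283371/1227130780]
step 1: P' = (I − K·H)·P̄ = [283082032/306782695 -85677477/306782695 1143542049/613565390; -85677477/306782695 59029397/306782695 -344743719/613565390; 1143542049/613565390 -344743719/613565390 6869134803/1227130780]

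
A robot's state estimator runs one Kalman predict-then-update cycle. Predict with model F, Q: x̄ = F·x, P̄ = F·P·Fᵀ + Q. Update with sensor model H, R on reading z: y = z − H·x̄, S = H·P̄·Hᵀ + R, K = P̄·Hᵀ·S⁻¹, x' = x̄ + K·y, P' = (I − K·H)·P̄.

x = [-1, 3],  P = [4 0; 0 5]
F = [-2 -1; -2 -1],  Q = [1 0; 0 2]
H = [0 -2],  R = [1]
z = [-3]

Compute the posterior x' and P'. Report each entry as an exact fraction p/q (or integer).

x̄ = F·x = [-1, -1]
P̄ = F·P·Fᵀ + Q = [22 21; 21 23]
y = z − H·x̄ = [-5]
S = H·P̄·Hᵀ + R = [93]
K = P̄·Hᵀ·S⁻¹ = [-14/31; -46/93]
x' = x̄ + K·y = [39/31, 137/93]
P' = (I − K·H)·P̄ = [94/31 7/31; 7/31 23/93]

x' = [39/31, 137/93]
P' = [94/31 7/31; 7/31 23/93]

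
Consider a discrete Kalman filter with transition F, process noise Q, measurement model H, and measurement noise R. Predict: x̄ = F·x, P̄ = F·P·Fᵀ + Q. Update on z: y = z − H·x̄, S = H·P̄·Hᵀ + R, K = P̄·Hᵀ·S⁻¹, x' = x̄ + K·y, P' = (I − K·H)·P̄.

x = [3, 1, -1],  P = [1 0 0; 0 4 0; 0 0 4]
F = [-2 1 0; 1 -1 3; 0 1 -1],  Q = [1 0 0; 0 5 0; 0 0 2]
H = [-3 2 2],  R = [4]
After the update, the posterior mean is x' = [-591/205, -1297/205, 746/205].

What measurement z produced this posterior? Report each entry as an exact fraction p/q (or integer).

z = [3]

x̄ = F·x = [-5, -1, 2]
P̄ = F·P·Fᵀ + Q = [9 -6 4; -6 46 -16; 4 -16 10]
S = H·P̄·Hᵀ + R = [205]
K = P̄·Hᵀ·S⁻¹ = [-31/205; 78/205; -24/205]
x' − x̄ = [434/205, -1092/205, 336/205] = K·y
y = (KᵀK)⁻¹·Kᵀ·(x' − x̄) = [-14]
z = y + H·x̄ = [-14] + [17] = [3]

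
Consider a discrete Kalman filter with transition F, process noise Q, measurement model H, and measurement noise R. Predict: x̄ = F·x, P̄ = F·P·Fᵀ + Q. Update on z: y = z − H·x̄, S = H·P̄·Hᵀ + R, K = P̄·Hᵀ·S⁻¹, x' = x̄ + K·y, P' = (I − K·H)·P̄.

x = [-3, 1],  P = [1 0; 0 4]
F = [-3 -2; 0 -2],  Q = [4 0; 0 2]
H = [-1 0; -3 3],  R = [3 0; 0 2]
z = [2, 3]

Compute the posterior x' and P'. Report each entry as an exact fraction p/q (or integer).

x̄ = F·x = [7, -2]
P̄ = F·P·Fᵀ + Q = [29 16; 16 18]
y = z − H·x̄ = [9, 30]
S = H·P̄·Hᵀ + R = [32 39; 39 137]
K = P̄·Hᵀ·S⁻¹ = [-2452/2863 -117/2863; -2426/2863 816/2863]
x' = x̄ + K·y = [-791/409, -440/409]
P' = (I − K·H)·P̄ = [7356/2863 7278/2863; 7278/2863 7822/2863]

x' = [-791/409, -440/409]
P' = [7356/2863 7278/2863; 7278/2863 7822/2863]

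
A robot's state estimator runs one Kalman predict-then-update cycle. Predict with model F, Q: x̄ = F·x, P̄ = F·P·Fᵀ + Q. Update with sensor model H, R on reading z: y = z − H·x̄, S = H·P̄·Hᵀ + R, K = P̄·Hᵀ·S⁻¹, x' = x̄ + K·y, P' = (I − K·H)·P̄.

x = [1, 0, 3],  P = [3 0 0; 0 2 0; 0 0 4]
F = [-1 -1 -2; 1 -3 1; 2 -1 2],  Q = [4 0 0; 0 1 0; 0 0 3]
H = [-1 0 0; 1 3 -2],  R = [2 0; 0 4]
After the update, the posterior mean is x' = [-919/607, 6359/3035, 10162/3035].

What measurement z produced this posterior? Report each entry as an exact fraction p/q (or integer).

x̄ = F·x = [-7, 4, 8]
P̄ = F·P·Fᵀ + Q = [25 -5 -20; -5 26 20; -20 20 33]
S = H·P̄·Hᵀ + R = [27 -50; -50 205]
K = P̄·Hᵀ·S⁻¹ = [-525/607 20/607; 535/607 1141/3035; 560/607 298/3035]
x' − x̄ = [3330/607, -5781/3035, -14118/3035] = K·y
y = (KᵀK)⁻¹·Kᵀ·(x' − x̄) = [-6, 9]
z = y + H·x̄ = [-6, 9] + [7, -11] = [1, -2]

z = [1, -2]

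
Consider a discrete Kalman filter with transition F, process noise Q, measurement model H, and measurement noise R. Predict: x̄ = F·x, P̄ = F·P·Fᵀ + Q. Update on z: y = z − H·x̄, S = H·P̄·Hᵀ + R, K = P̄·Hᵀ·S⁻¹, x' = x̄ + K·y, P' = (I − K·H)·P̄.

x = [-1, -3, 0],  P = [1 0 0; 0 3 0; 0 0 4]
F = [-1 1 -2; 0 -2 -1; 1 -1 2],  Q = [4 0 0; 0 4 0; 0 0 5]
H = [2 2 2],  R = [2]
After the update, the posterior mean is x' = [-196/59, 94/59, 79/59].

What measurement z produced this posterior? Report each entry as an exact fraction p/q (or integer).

z = [-1]

x̄ = F·x = [-2, 6, 2]
P̄ = F·P·Fᵀ + Q = [24 2 -20; 2 20 -2; -20 -2 25]
S = H·P̄·Hᵀ + R = [118]
K = P̄·Hᵀ·S⁻¹ = [6/59; 20/59; 3/59]
x' − x̄ = [-78/59, -260/59, -39/59] = K·y
y = (KᵀK)⁻¹·Kᵀ·(x' − x̄) = [-13]
z = y + H·x̄ = [-13] + [12] = [-1]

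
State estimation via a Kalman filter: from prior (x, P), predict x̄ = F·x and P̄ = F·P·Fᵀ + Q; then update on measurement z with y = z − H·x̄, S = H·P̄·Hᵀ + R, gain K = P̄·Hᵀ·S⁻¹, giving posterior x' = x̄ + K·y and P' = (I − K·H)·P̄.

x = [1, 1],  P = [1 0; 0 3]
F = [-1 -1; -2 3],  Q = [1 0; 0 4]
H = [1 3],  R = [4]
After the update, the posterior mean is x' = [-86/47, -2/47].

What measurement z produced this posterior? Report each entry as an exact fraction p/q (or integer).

z = [-2]

x̄ = F·x = [-2, 1]
P̄ = F·P·Fᵀ + Q = [5 -7; -7 35]
S = H·P̄·Hᵀ + R = [282]
K = P̄·Hᵀ·S⁻¹ = [-8/141; 49/141]
x' − x̄ = [8/47, -49/47] = K·y
y = (KᵀK)⁻¹·Kᵀ·(x' − x̄) = [-3]
z = y + H·x̄ = [-3] + [1] = [-2]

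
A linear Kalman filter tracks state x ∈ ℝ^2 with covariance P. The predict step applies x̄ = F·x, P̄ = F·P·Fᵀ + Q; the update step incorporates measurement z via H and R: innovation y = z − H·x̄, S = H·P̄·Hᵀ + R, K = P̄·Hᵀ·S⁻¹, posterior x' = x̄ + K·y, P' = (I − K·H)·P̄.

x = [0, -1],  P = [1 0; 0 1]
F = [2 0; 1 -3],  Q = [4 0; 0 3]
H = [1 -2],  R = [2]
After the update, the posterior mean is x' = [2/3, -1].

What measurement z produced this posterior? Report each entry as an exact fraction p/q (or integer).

x̄ = F·x = [0, 3]
P̄ = F·P·Fᵀ + Q = [8 2; 2 13]
S = H·P̄·Hᵀ + R = [54]
K = P̄·Hᵀ·S⁻¹ = [2/27; -4/9]
x' − x̄ = [2/3, -4] = K·y
y = (KᵀK)⁻¹·Kᵀ·(x' − x̄) = [9]
z = y + H·x̄ = [9] + [-6] = [3]

z = [3]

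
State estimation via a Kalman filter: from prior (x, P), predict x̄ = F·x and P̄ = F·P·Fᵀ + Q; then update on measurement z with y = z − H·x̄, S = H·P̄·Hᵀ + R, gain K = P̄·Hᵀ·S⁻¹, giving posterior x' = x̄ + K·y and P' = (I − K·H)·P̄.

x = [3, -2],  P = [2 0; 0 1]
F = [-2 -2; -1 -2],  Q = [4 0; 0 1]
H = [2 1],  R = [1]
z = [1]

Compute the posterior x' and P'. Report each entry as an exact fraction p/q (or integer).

x' = [-6/13, 49/26]
P' = [8/13 -11/13; -11/13 199/104]

x̄ = F·x = [-2, 1]
P̄ = F·P·Fᵀ + Q = [16 8; 8 7]
y = z − H·x̄ = [4]
S = H·P̄·Hᵀ + R = [104]
K = P̄·Hᵀ·S⁻¹ = [5/13; 23/104]
x' = x̄ + K·y = [-6/13, 49/26]
P' = (I − K·H)·P̄ = [8/13 -11/13; -11/13 199/104]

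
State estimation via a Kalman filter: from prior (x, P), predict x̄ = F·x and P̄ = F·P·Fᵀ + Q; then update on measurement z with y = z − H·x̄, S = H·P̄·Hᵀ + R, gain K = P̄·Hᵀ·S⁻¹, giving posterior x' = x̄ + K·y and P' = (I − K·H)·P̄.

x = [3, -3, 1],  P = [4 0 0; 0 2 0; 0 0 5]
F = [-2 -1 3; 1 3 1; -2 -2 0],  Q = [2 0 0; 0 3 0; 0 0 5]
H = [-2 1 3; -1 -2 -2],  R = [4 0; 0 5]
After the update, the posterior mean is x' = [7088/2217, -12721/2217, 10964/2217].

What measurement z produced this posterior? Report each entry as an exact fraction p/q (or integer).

z = [3, -2]

x̄ = F·x = [0, -5, 0]
P̄ = F·P·Fᵀ + Q = [65 1 20; 1 30 -20; 20 -20 29]
S = H·P̄·Hᵀ + R = [191 79; 79 230]
K = P̄·Hᵀ·S⁻¹ = [-7417/37689 -14986/37689; -5701/37689 -1483/37689; 9212/37689 -9391/37689]
x' − x̄ = [7088/2217, -1636/2217, 10964/2217] = K·y
y = (KᵀK)⁻¹·Kᵀ·(x' − x̄) = [8, -12]
z = y + H·x̄ = [8, -12] + [-5, 10] = [3, -2]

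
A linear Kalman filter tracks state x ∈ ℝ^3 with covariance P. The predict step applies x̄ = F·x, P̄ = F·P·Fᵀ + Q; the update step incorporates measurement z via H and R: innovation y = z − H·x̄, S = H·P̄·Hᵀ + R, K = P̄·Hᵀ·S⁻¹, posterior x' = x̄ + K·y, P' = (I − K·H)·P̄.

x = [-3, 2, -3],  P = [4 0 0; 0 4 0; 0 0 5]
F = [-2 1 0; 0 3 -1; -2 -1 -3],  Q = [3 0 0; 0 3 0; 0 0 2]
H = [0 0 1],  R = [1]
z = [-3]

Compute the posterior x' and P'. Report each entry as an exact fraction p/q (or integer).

x̄ = F·x = [8, 9, 13]
P̄ = F·P·Fᵀ + Q = [23 12 12; 12 44 3; 12 3 67]
y = z − H·x̄ = [-16]
S = H·P̄·Hᵀ + R = [68]
K = P̄·Hᵀ·S⁻¹ = [3/17; 3/68; 67/68]
x' = x̄ + K·y = [88/17, 141/17, -47/17]
P' = (I − K·H)·P̄ = [355/17 195/17 3/17; 195/17 2983/68 3/68; 3/17 3/68 67/68]

x' = [88/17, 141/17, -47/17]
P' = [355/17 195/17 3/17; 195/17 2983/68 3/68; 3/17 3/68 67/68]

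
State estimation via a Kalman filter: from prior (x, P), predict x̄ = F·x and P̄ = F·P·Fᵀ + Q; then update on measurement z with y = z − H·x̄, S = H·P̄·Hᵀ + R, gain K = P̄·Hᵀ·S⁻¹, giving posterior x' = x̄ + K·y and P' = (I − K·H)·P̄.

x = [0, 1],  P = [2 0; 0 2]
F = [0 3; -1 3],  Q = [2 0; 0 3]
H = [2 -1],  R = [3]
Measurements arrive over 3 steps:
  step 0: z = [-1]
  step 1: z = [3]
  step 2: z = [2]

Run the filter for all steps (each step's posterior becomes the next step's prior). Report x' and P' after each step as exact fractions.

step 0: x̄ = F·x = [3, 3]
step 0: P̄ = F·P·Fᵀ + Q = [20 18; 18 23]
step 0: y = z − H·x̄ = [-4]
step 0: S = H·P̄·Hᵀ + R = [34]
step 0: K = P̄·Hᵀ·S⁻¹ = [11/17; 13/34]
step 0: x' = x̄ + K·y = [7/17, 25/17]
step 0: P' = (I − K·H)·P̄ = [98/17 163/17; 163/17 613/34]
step 1: x̄ = F·x = [75/17, 4]
step 1: P̄ = F·P·Fᵀ + Q = [5585/34 267/2; 267/2 227/2]
step 1: y = z − H·x̄ = [-31/17]
step 1: S = H·P̄·Hᵀ + R = [8145/34]
step 1: K = P̄·Hᵀ·S⁻¹ = [6631/8145; 5219/8145]
step 1: x' = x̄ + K·y = [23842/8145, 23063/8145]
step 1: P' = (I − K·H)·P̄ = [44696/8145 69499/8145; 69499/8145 123341/8145]
step 2: x̄ = F·x = [23063/2715, 45347/8145]
step 2: P̄ = F·P·Fᵀ + Q = [125151/905 300524/2715; 300524/2715 762206/8145]
step 2: y = z − H·x̄ = [-76741/8145]
step 2: S = H·P̄·Hᵀ + R = [1685789/8145]
step 2: K = P̄·Hᵀ·S⁻¹ = [1351146/1685789; 1040938/1685789]
step 2: x' = x̄ + K·y = [227129/240827, -60285/240827]
step 2: P' = (I − K·H)·P̄ = [8988103/1685789 13922768/1685789; 13922768/1685789 24722722/1685789]

step 0: x' = [7/17, 25/17], P' = [98/17 163/17; 163/17 613/34]
step 1: x' = [23842/8145, 23063/8145], P' = [44696/8145 69499/8145; 69499/8145 123341/8145]
step 2: x' = [227129/240827, -60285/240827], P' = [8988103/1685789 13922768/1685789; 13922768/1685789 24722722/1685789]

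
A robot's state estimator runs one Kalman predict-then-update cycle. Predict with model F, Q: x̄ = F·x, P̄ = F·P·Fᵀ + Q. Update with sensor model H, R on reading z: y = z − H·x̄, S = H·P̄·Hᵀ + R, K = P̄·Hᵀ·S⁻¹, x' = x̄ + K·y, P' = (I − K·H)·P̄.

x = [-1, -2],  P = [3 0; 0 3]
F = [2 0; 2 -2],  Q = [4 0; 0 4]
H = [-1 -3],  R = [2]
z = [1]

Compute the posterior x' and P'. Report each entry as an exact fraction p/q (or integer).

x' = [-472/171, 34/57]
P' = [1384/171 -148/57; -148/57 20/19]

x̄ = F·x = [-2, 2]
P̄ = F·P·Fᵀ + Q = [16 12; 12 28]
y = z − H·x̄ = [5]
S = H·P̄·Hᵀ + R = [342]
K = P̄·Hᵀ·S⁻¹ = [-26/171; -16/57]
x' = x̄ + K·y = [-472/171, 34/57]
P' = (I − K·H)·P̄ = [1384/171 -148/57; -148/57 20/19]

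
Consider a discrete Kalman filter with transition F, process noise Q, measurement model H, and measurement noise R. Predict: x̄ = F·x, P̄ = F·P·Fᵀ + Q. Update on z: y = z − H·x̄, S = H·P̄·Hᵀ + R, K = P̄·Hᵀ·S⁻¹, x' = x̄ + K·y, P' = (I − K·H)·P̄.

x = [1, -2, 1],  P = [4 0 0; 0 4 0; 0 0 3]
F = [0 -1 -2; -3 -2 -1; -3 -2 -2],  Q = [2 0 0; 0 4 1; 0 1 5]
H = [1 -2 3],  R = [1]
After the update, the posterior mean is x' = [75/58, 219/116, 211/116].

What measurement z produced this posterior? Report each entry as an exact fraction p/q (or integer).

z = [3]

x̄ = F·x = [0, 0, -1]
P̄ = F·P·Fᵀ + Q = [18 14 20; 14 59 59; 20 59 69]
S = H·P̄·Hᵀ + R = [232]
K = P̄·Hᵀ·S⁻¹ = [25/116; 73/232; 109/232]
x' − x̄ = [75/58, 219/116, 327/116] = K·y
y = (KᵀK)⁻¹·Kᵀ·(x' − x̄) = [6]
z = y + H·x̄ = [6] + [-3] = [3]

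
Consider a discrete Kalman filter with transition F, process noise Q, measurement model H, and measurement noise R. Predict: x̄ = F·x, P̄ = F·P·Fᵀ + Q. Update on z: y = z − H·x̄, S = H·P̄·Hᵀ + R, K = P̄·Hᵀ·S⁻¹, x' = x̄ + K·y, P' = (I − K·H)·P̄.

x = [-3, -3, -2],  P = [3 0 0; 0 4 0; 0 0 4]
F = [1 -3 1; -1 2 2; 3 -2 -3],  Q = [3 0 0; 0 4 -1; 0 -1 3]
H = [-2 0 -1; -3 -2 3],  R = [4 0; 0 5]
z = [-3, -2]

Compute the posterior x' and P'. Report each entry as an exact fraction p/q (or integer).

x̄ = F·x = [4, -7, 3]
P̄ = F·P·Fᵀ + Q = [46 -19 21; -19 39 -50; 21 -50 82]
y = z − H·x̄ = [8, -13]
S = H·P̄·Hᵀ + R = [354 -209; -209 1307]
K = P̄·Hᵀ·S⁻¹ = [-155424/418997 -36715/418997; 79277/418997 -42142/418997; -102921/418997 74266/418997]
x' = x̄ + K·y = [909891/418997, -1750917/418997, -531835/418997]
P' = (I − K·H)·P̄ = [352495/418997 -561896/418997 -83294/418997; -561896/418997 2158225/418997 806684/418997; -83294/418997 806684/418997 578272/418997]

x' = [909891/418997, -1750917/418997, -531835/418997]
P' = [352495/418997 -561896/418997 -83294/418997; -561896/418997 2158225/418997 806684/418997; -83294/418997 806684/418997 578272/418997]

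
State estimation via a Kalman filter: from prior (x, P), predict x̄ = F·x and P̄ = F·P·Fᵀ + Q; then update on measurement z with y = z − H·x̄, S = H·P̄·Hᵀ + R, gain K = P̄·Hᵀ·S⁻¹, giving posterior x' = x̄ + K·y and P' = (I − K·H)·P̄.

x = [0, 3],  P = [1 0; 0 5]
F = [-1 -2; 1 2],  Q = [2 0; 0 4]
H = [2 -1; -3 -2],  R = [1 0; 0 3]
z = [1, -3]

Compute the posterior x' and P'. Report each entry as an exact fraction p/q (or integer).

x' = [4786/7227, 316/803]
P' = [1007/7227 -7/803; -7/803 321/803]

x̄ = F·x = [-6, 6]
P̄ = F·P·Fᵀ + Q = [23 -21; -21 25]
y = z − H·x̄ = [19, -9]
S = H·P̄·Hᵀ + R = [202 -67; -67 58]
K = P̄·Hᵀ·S⁻¹ = [2077/7227 -965/7227; -335/803 -207/803]
x' = x̄ + K·y = [4786/7227, 316/803]
P' = (I − K·H)·P̄ = [1007/7227 -7/803; -7/803 321/803]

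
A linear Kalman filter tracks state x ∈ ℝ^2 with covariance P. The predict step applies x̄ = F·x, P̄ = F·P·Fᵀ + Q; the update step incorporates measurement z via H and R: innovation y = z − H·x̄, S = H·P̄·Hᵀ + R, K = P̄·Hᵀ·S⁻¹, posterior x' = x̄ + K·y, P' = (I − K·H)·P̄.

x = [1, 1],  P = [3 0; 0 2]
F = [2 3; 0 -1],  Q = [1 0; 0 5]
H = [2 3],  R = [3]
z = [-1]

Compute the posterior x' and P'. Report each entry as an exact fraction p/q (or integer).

x' = [119/59, -95/59]
P' = [861/59 -552/59; -552/59 745/118]

x̄ = F·x = [5, -1]
P̄ = F·P·Fᵀ + Q = [31 -6; -6 7]
y = z − H·x̄ = [-8]
S = H·P̄·Hᵀ + R = [118]
K = P̄·Hᵀ·S⁻¹ = [22/59; 9/118]
x' = x̄ + K·y = [119/59, -95/59]
P' = (I − K·H)·P̄ = [861/59 -552/59; -552/59 745/118]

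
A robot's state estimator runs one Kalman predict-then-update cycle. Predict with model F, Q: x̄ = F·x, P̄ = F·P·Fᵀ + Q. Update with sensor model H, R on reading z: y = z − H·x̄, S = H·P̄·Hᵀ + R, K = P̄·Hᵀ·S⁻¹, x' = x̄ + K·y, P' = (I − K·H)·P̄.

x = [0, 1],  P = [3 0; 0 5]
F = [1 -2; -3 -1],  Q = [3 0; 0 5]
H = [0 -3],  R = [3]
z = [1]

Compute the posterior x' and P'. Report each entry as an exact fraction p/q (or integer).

x̄ = F·x = [-2, -1]
P̄ = F·P·Fᵀ + Q = [26 1; 1 37]
y = z − H·x̄ = [-2]
S = H·P̄·Hᵀ + R = [336]
K = P̄·Hᵀ·S⁻¹ = [-1/112; -37/112]
x' = x̄ + K·y = [-111/56, -19/56]
P' = (I − K·H)·P̄ = [2909/112 1/112; 1/112 37/112]

x' = [-111/56, -19/56]
P' = [2909/112 1/112; 1/112 37/112]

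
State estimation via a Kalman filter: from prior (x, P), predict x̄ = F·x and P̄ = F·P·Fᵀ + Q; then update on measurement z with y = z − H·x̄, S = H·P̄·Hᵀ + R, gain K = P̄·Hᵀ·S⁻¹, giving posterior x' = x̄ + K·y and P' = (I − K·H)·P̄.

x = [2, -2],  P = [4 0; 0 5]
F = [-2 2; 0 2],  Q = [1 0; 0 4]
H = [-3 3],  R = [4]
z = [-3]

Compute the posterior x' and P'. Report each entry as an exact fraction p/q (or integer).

x' = [-779/193, -952/193]
P' = [4540/193 4472/193; 4472/193 4488/193]

x̄ = F·x = [-8, -4]
P̄ = F·P·Fᵀ + Q = [37 20; 20 24]
y = z − H·x̄ = [-15]
S = H·P̄·Hᵀ + R = [193]
K = P̄·Hᵀ·S⁻¹ = [-51/193; 12/193]
x' = x̄ + K·y = [-779/193, -952/193]
P' = (I − K·H)·P̄ = [4540/193 4472/193; 4472/193 4488/193]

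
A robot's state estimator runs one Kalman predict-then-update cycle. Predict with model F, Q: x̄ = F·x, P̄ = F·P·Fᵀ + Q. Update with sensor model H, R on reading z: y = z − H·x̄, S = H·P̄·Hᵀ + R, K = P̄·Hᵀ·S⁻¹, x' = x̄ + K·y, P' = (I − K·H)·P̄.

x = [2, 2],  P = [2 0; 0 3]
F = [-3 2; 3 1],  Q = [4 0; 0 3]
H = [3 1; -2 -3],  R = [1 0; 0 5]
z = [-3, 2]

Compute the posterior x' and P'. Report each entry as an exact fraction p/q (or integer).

x̄ = F·x = [-2, 8]
P̄ = F·P·Fᵀ + Q = [34 -12; -12 24]
y = z − H·x̄ = [-5, 22]
S = H·P̄·Hᵀ + R = [259 -144; -144 213]
K = P̄·Hᵀ·S⁻¹ = [4854/11477 4672/34431; -3156/11477 -4720/11477]
x' = x̄ + K·y = [-38888/34431, 3756/11477]
P' = (I − K·H)·P̄ = [9578/34431 -4724/11477; -4724/11477 11016/11477]

x' = [-38888/34431, 3756/11477]
P' = [9578/34431 -4724/11477; -4724/11477 11016/11477]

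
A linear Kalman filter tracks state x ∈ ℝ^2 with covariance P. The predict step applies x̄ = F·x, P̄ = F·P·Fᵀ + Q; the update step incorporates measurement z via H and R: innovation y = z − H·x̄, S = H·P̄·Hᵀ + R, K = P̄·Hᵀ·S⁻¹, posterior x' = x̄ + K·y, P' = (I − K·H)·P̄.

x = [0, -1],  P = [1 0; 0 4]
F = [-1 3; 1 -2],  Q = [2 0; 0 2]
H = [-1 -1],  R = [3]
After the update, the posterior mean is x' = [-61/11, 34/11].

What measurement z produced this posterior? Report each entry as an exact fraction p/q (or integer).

x̄ = F·x = [-3, 2]
P̄ = F·P·Fᵀ + Q = [39 -25; -25 19]
S = H·P̄·Hᵀ + R = [11]
K = P̄·Hᵀ·S⁻¹ = [-14/11; 6/11]
x' − x̄ = [-28/11, 12/11] = K·y
y = (KᵀK)⁻¹·Kᵀ·(x' − x̄) = [2]
z = y + H·x̄ = [2] + [1] = [3]

z = [3]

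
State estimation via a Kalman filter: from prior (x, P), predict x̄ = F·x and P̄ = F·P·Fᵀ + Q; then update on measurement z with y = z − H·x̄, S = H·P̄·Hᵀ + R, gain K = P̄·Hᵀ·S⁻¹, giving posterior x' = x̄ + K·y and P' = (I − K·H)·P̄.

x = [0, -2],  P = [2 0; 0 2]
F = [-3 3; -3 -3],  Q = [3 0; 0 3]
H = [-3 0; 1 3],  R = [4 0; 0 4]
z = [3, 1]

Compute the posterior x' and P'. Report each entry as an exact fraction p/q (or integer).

x' = [-135777/126181, 94866/126181]
P' = [55380/126181 -18252/126181; -18252/126181 61464/126181]

x̄ = F·x = [-6, 6]
P̄ = F·P·Fᵀ + Q = [39 0; 0 39]
y = z − H·x̄ = [-15, -11]
S = H·P̄·Hᵀ + R = [355 -117; -117 394]
K = P̄·Hᵀ·S⁻¹ = [-41535/126181 156/126181; 13689/126181 41535/126181]
x' = x̄ + K·y = [-135777/126181, 94866/126181]
P' = (I − K·H)·P̄ = [55380/126181 -18252/126181; -18252/126181 61464/126181]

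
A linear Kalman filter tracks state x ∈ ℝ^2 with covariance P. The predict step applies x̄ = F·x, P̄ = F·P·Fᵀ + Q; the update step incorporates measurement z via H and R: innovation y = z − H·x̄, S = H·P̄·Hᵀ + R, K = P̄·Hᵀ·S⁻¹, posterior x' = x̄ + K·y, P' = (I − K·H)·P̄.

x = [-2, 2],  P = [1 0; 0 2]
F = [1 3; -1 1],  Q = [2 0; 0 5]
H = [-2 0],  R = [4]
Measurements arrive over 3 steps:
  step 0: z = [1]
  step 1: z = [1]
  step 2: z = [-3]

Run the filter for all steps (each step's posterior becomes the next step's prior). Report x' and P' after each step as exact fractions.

step 0: x̄ = F·x = [4, 4]
step 0: P̄ = F·P·Fᵀ + Q = [21 5; 5 8]
step 0: y = z − H·x̄ = [9]
step 0: S = H·P̄·Hᵀ + R = [88]
step 0: K = P̄·Hᵀ·S⁻¹ = [-21/44; -5/44]
step 0: x' = x̄ + K·y = [-13/44, 131/44]
step 0: P' = (I − K·H)·P̄ = [21/22 5/22; 5/22 151/22]
step 1: x̄ = F·x = [95/11, 36/11]
step 1: P̄ = F·P·Fᵀ + Q = [727/11 211/11; 211/11 136/11]
step 1: y = z − H·x̄ = [201/11]
step 1: S = H·P̄·Hᵀ + R = [2952/11]
step 1: K = P̄·Hᵀ·S⁻¹ = [-727/1476; -211/1476]
step 1: x' = x̄ + K·y = [-179/492, 325/492]
step 1: P' = (I − K·H)·P̄ = [727/738 211/738; 211/738 5077/738]
step 2: x̄ = F·x = [199/123, 42/41]
step 2: P̄ = F·P·Fᵀ + Q = [24581/369 2347/123; 2347/123 504/41]
step 2: y = z − H·x̄ = [29/123]
step 2: S = H·P̄·Hᵀ + R = [99800/369]
step 2: K = P̄·Hᵀ·S⁻¹ = [-24581/49900; -7041/49900]
step 2: x' = x̄ + K·y = [74937/49900, 49457/49900]
step 2: P' = (I − K·H)·P̄ = [24581/24950 7041/24950; 7041/24950 172351/24950]

step 0: x' = [-13/44, 131/44], P' = [21/22 5/22; 5/22 151/22]
step 1: x' = [-179/492, 325/492], P' = [727/738 211/738; 211/738 5077/738]
step 2: x' = [74937/49900, 49457/49900], P' = [24581/24950 7041/24950; 7041/24950 172351/24950]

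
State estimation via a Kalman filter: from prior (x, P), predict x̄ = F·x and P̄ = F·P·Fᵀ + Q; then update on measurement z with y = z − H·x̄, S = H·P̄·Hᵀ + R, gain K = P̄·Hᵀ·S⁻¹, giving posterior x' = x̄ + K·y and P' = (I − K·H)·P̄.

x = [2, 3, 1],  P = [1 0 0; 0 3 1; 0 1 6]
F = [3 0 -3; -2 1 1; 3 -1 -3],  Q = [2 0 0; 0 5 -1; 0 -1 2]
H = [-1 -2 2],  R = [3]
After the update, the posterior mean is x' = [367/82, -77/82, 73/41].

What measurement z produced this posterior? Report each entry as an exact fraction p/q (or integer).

x̄ = F·x = [3, 0, 0]
P̄ = F·P·Fᵀ + Q = [65 -27 66; -27 20 -32; 66 -32 74]
S = H·P̄·Hᵀ + R = [328]
K = P̄·Hᵀ·S⁻¹ = [121/328; -77/328; 73/164]
x' − x̄ = [121/82, -77/82, 73/41] = K·y
y = (KᵀK)⁻¹·Kᵀ·(x' − x̄) = [4]
z = y + H·x̄ = [4] + [-3] = [1]

z = [1]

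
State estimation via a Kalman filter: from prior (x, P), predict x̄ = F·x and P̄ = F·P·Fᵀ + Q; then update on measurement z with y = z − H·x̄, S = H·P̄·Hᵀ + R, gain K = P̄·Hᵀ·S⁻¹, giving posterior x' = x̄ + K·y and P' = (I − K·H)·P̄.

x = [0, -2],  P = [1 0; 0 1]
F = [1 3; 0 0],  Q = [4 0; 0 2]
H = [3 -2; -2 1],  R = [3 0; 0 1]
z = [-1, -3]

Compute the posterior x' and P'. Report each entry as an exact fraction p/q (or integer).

x̄ = F·x = [-6, 0]
P̄ = F·P·Fᵀ + Q = [14 0; 0 2]
y = z − H·x̄ = [17, -15]
S = H·P̄·Hᵀ + R = [137 -88; -88 59]
K = P̄·Hᵀ·S⁻¹ = [14/339 -140/339; -20/113 -26/113]
x' = x̄ + K·y = [304/339, 50/113]
P' = (I − K·H)·P̄ = [238/339 112/113; 112/113 198/113]

x' = [304/339, 50/113]
P' = [238/339 112/113; 112/113 198/113]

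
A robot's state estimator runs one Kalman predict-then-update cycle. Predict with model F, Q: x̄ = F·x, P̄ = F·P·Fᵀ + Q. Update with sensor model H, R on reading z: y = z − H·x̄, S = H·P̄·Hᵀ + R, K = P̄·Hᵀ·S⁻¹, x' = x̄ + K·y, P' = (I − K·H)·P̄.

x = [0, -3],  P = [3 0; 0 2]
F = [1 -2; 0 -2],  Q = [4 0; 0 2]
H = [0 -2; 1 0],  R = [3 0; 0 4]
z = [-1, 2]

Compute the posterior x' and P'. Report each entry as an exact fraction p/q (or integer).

x̄ = F·x = [6, 6]
P̄ = F·P·Fᵀ + Q = [15 8; 8 10]
y = z − H·x̄ = [11, -4]
S = H·P̄·Hᵀ + R = [43 -16; -16 19]
K = P̄·Hᵀ·S⁻¹ = [-64/561 389/561; -84/187 8/187]
x' = x̄ + K·y = [1106/561, 166/187]
P' = (I − K·H)·P̄ = [1556/561 32/187; 32/187 126/187]

x' = [1106/561, 166/187]
P' = [1556/561 32/187; 32/187 126/187]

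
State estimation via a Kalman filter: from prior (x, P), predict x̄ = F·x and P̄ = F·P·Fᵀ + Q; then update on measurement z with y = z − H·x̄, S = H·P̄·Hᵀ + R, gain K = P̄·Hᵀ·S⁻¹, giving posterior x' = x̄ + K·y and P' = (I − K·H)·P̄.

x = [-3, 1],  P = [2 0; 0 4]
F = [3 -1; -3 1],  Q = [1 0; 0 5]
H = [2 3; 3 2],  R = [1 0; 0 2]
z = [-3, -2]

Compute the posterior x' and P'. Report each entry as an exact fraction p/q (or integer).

x̄ = F·x = [-10, 10]
P̄ = F·P·Fᵀ + Q = [23 -22; -22 27]
y = z − H·x̄ = [-13, 8]
S = H·P̄·Hᵀ + R = [72 14; 14 53]
K = P̄·Hᵀ·S⁻¹ = [-141/362 104/181; 2129/3620 -691/1810]
x' = x̄ + K·y = [-123/362, -2533/3620]
P' = (I − K·H)·P̄ = [153/181 -251/362; -251/362 2383/3620]

x' = [-123/362, -2533/3620]
P' = [153/181 -251/362; -251/362 2383/3620]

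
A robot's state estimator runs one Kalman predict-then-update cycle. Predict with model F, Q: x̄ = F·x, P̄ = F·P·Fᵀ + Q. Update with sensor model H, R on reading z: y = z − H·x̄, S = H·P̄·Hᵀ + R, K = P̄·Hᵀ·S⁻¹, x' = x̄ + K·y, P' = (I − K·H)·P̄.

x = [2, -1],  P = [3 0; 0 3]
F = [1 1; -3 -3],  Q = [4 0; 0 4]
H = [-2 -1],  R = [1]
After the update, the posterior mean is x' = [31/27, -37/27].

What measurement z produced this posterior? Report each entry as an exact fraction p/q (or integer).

z = [-1]

x̄ = F·x = [1, -3]
P̄ = F·P·Fᵀ + Q = [10 -18; -18 58]
S = H·P̄·Hᵀ + R = [27]
K = P̄·Hᵀ·S⁻¹ = [-2/27; -22/27]
x' − x̄ = [4/27, 44/27] = K·y
y = (KᵀK)⁻¹·Kᵀ·(x' − x̄) = [-2]
z = y + H·x̄ = [-2] + [1] = [-1]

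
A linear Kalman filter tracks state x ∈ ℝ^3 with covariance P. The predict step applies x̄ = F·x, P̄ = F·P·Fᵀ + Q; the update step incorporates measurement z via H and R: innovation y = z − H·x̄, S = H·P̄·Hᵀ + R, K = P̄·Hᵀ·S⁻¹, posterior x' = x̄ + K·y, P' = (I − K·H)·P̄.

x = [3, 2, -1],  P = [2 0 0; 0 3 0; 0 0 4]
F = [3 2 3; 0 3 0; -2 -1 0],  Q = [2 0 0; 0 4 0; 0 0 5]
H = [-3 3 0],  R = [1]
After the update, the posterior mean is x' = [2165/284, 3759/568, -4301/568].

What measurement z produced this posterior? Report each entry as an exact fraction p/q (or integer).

z = [-3]

x̄ = F·x = [10, 6, -8]
P̄ = F·P·Fᵀ + Q = [68 18 -18; 18 31 -9; -18 -9 16]
S = H·P̄·Hᵀ + R = [568]
K = P̄·Hᵀ·S⁻¹ = [-75/284; 39/568; 27/568]
x' − x̄ = [-675/284, 351/568, 243/568] = K·y
y = (KᵀK)⁻¹·Kᵀ·(x' − x̄) = [9]
z = y + H·x̄ = [9] + [-12] = [-3]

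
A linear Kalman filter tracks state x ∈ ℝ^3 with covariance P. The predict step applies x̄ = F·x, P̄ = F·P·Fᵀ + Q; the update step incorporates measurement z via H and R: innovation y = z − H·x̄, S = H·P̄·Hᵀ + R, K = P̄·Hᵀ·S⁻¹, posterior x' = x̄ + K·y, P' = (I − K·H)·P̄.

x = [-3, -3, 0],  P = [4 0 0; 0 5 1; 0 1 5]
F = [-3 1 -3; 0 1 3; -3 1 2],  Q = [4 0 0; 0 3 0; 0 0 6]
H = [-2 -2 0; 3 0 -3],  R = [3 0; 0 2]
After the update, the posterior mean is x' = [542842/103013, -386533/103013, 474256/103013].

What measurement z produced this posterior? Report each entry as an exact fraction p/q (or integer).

z = [-3, 2]

x̄ = F·x = [6, -3, 6]
P̄ = F·P·Fᵀ + Q = [84 -40 10; -40 59 40; 10 40 71]
S = H·P̄·Hᵀ + R = [255 36; 36 1217]
K = P̄·Hᵀ·S⁻¹ = [-115088/309039 19926/103013; -37606/309039 -19944/103013; -115112/309039 -14355/103013]
x' − x̄ = [-75236/103013, -77494/103013, -143822/103013] = K·y
y = (KᵀK)⁻¹·Kᵀ·(x' − x̄) = [3, 2]
z = y + H·x̄ = [3, 2] + [-6, 0] = [-3, 2]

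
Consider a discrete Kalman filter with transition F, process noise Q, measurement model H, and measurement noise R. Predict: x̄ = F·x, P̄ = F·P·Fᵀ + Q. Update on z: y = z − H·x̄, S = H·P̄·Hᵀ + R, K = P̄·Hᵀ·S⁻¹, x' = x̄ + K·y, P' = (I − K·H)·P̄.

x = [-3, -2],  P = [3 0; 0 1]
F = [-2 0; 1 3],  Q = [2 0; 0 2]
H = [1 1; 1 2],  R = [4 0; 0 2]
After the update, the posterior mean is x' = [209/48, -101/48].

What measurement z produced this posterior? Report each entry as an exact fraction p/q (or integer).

x̄ = F·x = [6, -9]
P̄ = F·P·Fᵀ + Q = [14 -6; -6 14]
S = H·P̄·Hᵀ + R = [20 24; 24 48]
K = P̄·Hᵀ·S⁻¹ = [7/8 -19/48; -3/8 31/48]
x' − x̄ = [-79/48, 331/48] = K·y
y = (KᵀK)⁻¹·Kᵀ·(x' − x̄) = [4, 13]
z = y + H·x̄ = [4, 13] + [-3, -12] = [1, 1]

z = [1, 1]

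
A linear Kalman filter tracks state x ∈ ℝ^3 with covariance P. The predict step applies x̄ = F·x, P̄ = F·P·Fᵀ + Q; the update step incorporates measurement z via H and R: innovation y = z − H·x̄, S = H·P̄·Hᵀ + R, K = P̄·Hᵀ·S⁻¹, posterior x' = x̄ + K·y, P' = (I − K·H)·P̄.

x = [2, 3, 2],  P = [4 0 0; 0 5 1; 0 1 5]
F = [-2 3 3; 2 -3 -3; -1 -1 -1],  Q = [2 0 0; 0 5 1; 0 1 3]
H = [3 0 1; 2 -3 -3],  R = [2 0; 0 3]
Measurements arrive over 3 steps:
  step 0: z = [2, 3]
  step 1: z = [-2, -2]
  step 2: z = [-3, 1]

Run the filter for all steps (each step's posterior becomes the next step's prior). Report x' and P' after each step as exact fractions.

step 0: x̄ = F·x = [11, -11, -7]
step 0: P̄ = F·P·Fᵀ + Q = [126 -124 -28; -124 129 29; -28 29 19]
step 0: y = z − H·x̄ = [-24, -73]
step 0: S = H·P̄·Hᵀ + R = [987 1924; 1924 4185]
step 0: K = P̄·Hᵀ·S⁻¹ = [102558/428819 25396/428819; -46327/428819 -52682/428819; 112775/428819 -72340/428819]
step 0: x' = x̄ + K·y = [401709/428819, 240625/428819, -427513/428819]
step 0: P' = (I − K·H)·P̄ = [155526/428819 339750/428819 -261462/428819; 339750/428819 1391086/428819 -1111904/428819; -261462/428819 -1111904/428819 1009936/428819]
step 1: x̄ = F·x = [-1364082/428819, 1364082/428819, -214821/428819]
step 1: P̄ = F·P·Fᵀ + Q = [2135212/428819 -1277574/428819 -298878/428819; -1277574/428819 3421669/428819 727697/428819; -298878/428819 727697/428819 1775773/428819]
step 1: y = z − H·x̄ = [3449429/428819, 5318309/428819]
step 1: S = H·P̄·Hᵀ + R = [20057051/428819 18891174/428819; 18891174/428819 88620253/428819]
step 1: K = P̄·Hᵀ·S⁻¹ = [865554066/3312783433 151917752/3312783433; 19264141/3312783433 -564954684/3312783433; 538880729/3312783433 -417970908/3312783433]
step 1: x' = x̄ + K·y = [-1691378896/3312783433, 3686298781/3312783433, -2508571396/3312783433]
step 1: P' = (I − K·H)·P̄ = [980692032/3312783433 1712844900/3312783433 -1210967964/3312783433; 1712844900/3312783433 6806857702/3312783433 -5100006418/3312783433; -1210967964/3312783433 -5100006418/3312783433 4710665350/3312783433]
step 2: x̄ = F·x = [6915939947/3312783433, -6915939947/3312783433, 513651511/3312783433]
step 2: P̄ = F·P·Fᵀ + Q = [16383403706/3312783433 -9757836840/3312783433 -2493023520/3312783433; -9757836840/3312783433 26321754005/3312783433 5805806953/3312783433; -2493023520/3312783433 5805806953/3312783433 13240306419/3312783433]
step 2: y = z − H·x̄ = [-161657107/17164681, -29725961769/3312783433]
step 2: S = H·P̄·Hᵀ + R = [789421583/17164681 758724240/17164681; 758724240/17164681 683045358413/3312783433]
step 2: K = P̄·Hᵀ·S⁻¹ = [6547059033798/24941208690859 1134898254836/24941208690859; 284331371573/24941208690859 -4292951820342/24941208690859; 3933940872639/24941208690859 -3111827207868/24941208690859]
step 2: x' = x̄ + K·y = [-19775248259173/24941208690859, -16225288792306/24941208690859, -5259959735156/24941208690859]
step 2: P' = (I − K·H)·P̄ = [7322270578986/24941208690859 12619309133850/24941208690859 -8872693669362/24941208690859; 12619309133850/24941208690859 49995089234646/24941208690859 -37289264658404/24941208690859; -8872693669362/24941208690859 -37289264658404/24941208690859 34485962753364/24941208690859]

step 0: x' = [401709/428819, 240625/428819, -427513/428819], P' = [155526/428819 339750/428819 -261462/428819; 339750/428819 1391086/428819 -1111904/428819; -261462/428819 -1111904/428819 1009936/428819]
step 1: x' = [-1691378896/3312783433, 3686298781/3312783433, -2508571396/3312783433], P' = [980692032/3312783433 1712844900/3312783433 -1210967964/3312783433; 1712844900/3312783433 6806857702/3312783433 -5100006418/3312783433; -1210967964/3312783433 -5100006418/3312783433 4710665350/3312783433]
step 2: x' = [-19775248259173/24941208690859, -16225288792306/24941208690859, -5259959735156/24941208690859], P' = [7322270578986/24941208690859 12619309133850/24941208690859 -8872693669362/24941208690859; 12619309133850/24941208690859 49995089234646/24941208690859 -37289264658404/24941208690859; -8872693669362/24941208690859 -37289264658404/24941208690859 34485962753364/24941208690859]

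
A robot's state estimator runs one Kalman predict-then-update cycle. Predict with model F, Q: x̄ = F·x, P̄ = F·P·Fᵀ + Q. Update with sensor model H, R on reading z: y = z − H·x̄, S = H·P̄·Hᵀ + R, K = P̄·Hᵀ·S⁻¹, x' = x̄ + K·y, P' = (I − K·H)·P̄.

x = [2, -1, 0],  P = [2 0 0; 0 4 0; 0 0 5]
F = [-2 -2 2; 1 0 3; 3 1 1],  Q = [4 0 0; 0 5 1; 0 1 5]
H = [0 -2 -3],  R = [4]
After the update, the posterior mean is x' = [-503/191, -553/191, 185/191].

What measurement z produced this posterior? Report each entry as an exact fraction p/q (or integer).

z = [3]

x̄ = F·x = [-2, 2, 5]
P̄ = F·P·Fᵀ + Q = [48 26 -10; 26 52 22; -10 22 32]
S = H·P̄·Hᵀ + R = [764]
K = P̄·Hᵀ·S⁻¹ = [-11/382; -85/382; -35/191]
x' − x̄ = [-121/191, -935/191, -770/191] = K·y
y = (KᵀK)⁻¹·Kᵀ·(x' − x̄) = [22]
z = y + H·x̄ = [22] + [-19] = [3]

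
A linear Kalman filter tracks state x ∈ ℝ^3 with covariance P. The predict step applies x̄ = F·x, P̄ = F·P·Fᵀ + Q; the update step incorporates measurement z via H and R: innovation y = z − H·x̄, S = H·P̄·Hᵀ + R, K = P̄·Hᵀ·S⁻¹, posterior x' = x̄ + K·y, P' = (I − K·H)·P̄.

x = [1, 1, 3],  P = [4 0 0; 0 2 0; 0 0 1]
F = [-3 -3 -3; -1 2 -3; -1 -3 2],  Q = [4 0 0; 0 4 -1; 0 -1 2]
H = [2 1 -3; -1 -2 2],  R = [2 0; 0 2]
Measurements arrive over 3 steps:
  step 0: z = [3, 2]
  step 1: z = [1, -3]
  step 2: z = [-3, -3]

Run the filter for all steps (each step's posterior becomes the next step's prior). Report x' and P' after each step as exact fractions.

step 0: x̄ = F·x = [-15, -8, 2]
step 0: P̄ = F·P·Fᵀ + Q = [67 9 24; 9 25 -15; 24 -15 28]
step 0: y = z − H·x̄ = [47, -33]
step 0: S = H·P̄·Hᵀ + R = [385 -349; -349 341]
step 0: K = P̄·Hᵀ·S⁻¹ = [5649/4742 5267/4742; -1053/9484 -3553/9484; 4247/9484 6071/9484]
step 0: x' = x̄ + K·y = [10281/2371, -4057/4742, 9117/4742]
step 0: P' = (I − K·H)·P̄ = [55757/2371 14329/4742 75353/4742; 14329/4742 13547/9484 24323/9484; 75353/4742 24323/9484 105747/9484]
step 1: x̄ = F·x = [-38433/2371, -56027/4742, 9843/4742]
step 1: P̄ = F·P·Fᵀ + Q = [1696300/2371 833748/2371 30318/2371; 833748/2371 1764603/9484 -6657/9484; 30318/2371 -6657/9484 64155/9484]
step 1: y = z − H·x̄ = [122015/2371, -111416/2371]
step 1: S = H·P̄·Hᵀ + R = [10356603/2371 -8340962/2371; -8340962/2371 6756834/2371]
step 1: K = P̄·Hᵀ·S⁻¹ = [11768354/12237157 8545142/12237157; -3600369/24474314 -74706285/171320198; 6976419/24474314 60413205/171320198]
step 1: x' = x̄ + K·y = [5710467/12237157, 94707701/85660099, 14919666/85660099]
step 1: P' = (I − K·H)·P̄ = [133732664/12237157 8847099/12237157 84258573/12237157; 8847099/12237157 168226857/171320198 155450265/171320198; 84258573/12237157 155450265/171320198 805673481/171320198]
step 2: x̄ = F·x = [-448801908/85660099, 104683135/85660099, -42036720/12237157]
step 2: P̄ = F·P·Fᵀ + Q = [26280716806/85660099 13054342488/85660099 50755434/12237157; 13054342488/85660099 15198386253/171320198 -116876011/24474314; 50755434/12237157 -116876011/24474314 158700911/24474314]
step 2: y = z − H·x̄ = [-49547248/12237157, 92098145/85660099]
step 2: S = H·P̄·Hᵀ + R = [24042966996/12237157 -19592823354/12237157; -19592823354/12237157 113139368372/85660099]
step 2: K = P̄·Hᵀ·S⁻¹ = [628640261569/675300048225 151197443277/225100016075; -33591318441/225100016075 -98558908159/225100016075; 179258734592/675300048225 75564757436/225100016075]
step 2: x' = x̄ + K·y = [-508704761501/61390913475, 27739216614/20463637825, -254712959068/61390913475]
step 2: P' = (I − K·H)·P̄ = [7119005620798/675300048225 156907549628/225100016075 4483817789114/675300048225; 156907549628/225100016075 441313136173/450200032150 401102869483/450200032150; 4483817789114/675300048225 401102869483/450200032150 6140514942179/1350600096450]

step 0: x' = [10281/2371, -4057/4742, 9117/4742], P' = [55757/2371 14329/4742 75353/4742; 14329/4742 13547/9484 24323/9484; 75353/4742 24323/9484 105747/9484]
step 1: x' = [5710467/12237157, 94707701/85660099, 14919666/85660099], P' = [133732664/12237157 8847099/12237157 84258573/12237157; 8847099/12237157 168226857/171320198 155450265/171320198; 84258573/12237157 155450265/171320198 805673481/171320198]
step 2: x' = [-508704761501/61390913475, 27739216614/20463637825, -254712959068/61390913475], P' = [7119005620798/675300048225 156907549628/225100016075 4483817789114/675300048225; 156907549628/225100016075 441313136173/450200032150 401102869483/450200032150; 4483817789114/675300048225 401102869483/450200032150 6140514942179/1350600096450]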